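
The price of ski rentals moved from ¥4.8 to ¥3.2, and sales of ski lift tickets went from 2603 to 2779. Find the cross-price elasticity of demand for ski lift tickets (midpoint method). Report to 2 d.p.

-0.16

ΔQ_x = 2779 − 2603 = 176; ΔP_y = 3.2 − 4.8 = -1.6.
Midpoints: P̄_y = 4.00, Q̄_x = 2691.0.
ε_xy = (ΔQ_x/ΔP_y)(P̄_y/Q̄_x) = (176/-1.6)(4.00/2691.0).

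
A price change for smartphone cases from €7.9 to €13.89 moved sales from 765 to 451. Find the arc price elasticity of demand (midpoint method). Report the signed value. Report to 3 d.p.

-0.939

ΔQ = 451 − 765 = -314; ΔP = 13.89 − 7.9 = 5.99.
Midpoints: P̄ = 10.89, Q̄ = 608.0.
ε = (ΔQ/ΔP)(P̄/Q̄) = (-314/5.99)(10.89/608.0).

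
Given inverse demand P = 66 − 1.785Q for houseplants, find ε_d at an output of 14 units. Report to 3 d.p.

At Q = 14, P = 66 − 1.785(14) = 41.01.
dP/dQ = −1.785, so dQ/dP = 1/(−1.785) = -0.560.
ε = (dQ/dP)(P/Q) = (-0.560)(41.01/14).

-1.641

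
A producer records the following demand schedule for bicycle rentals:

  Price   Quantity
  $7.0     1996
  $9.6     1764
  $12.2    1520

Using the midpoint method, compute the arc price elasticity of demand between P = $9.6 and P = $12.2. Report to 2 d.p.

At P = 9.6, Q = 1764; at P = 12.2, Q = 1520.
ΔQ = -244, ΔP = 2.6. Midpoints: P̄ = 10.90, Q̄ = 1642.0.
ε = (ΔQ/ΔP)(P̄/Q̄) = (-244/2.6)(10.90/1642.0).

-0.62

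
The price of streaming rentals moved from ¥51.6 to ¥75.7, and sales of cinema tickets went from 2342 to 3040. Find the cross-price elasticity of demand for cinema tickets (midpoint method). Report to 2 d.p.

0.69

ΔQ_x = 3040 − 2342 = 698; ΔP_y = 75.7 − 51.6 = 24.1.
Midpoints: P̄_y = 63.65, Q̄_x = 2691.0.
ε_xy = (ΔQ_x/ΔP_y)(P̄_y/Q̄_x) = (698/24.1)(63.65/2691.0).
ε_xy > 0, so the goods are substitutes.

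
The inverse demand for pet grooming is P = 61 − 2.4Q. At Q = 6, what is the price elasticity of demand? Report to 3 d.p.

At Q = 6, P = 61 − 2.4(6) = 46.60.
dP/dQ = −2.4, so dQ/dP = 1/(−2.4) = -0.417.
ε = (dQ/dP)(P/Q) = (-0.417)(46.60/6).

-3.236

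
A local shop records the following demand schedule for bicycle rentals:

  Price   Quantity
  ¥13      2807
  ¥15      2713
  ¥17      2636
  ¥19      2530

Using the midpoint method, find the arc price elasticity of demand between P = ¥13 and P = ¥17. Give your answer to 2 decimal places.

At P = 13, Q = 2807; at P = 17, Q = 2636.
ΔQ = -171, ΔP = 4. Midpoints: P̄ = 15.00, Q̄ = 2721.5.
ε = (ΔQ/ΔP)(P̄/Q̄) = (-171/4)(15.00/2721.5).

-0.24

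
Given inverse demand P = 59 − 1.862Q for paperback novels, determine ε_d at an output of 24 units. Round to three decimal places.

-0.320

At Q = 24, P = 59 − 1.862(24) = 14.31.
dP/dQ = −1.862, so dQ/dP = 1/(−1.862) = -0.537.
ε = (dQ/dP)(P/Q) = (-0.537)(14.31/24).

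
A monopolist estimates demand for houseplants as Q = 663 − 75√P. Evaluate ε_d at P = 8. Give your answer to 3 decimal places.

At P = 8, Q = 450.868.
dQ/dP = −75/(2√P) = -13.258.
ε = (dQ/dP)(P/Q) = (-13.258)(8/450.868).
|ε| < 1, so demand is inelastic at this price.

-0.235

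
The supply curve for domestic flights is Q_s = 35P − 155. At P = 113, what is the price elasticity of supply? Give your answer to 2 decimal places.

At P = 113, Q_s = 3800.
dQ_s/dP = 35.
ε_s = (dQ_s/dP)(P/Q_s) = (35)(113/3800).

1.04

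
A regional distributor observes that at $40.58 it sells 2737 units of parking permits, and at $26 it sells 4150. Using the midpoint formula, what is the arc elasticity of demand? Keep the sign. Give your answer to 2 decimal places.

ΔQ = 4150 − 2737 = 1413; ΔP = 26 − 40.58 = -14.58.
Midpoints: P̄ = 33.29, Q̄ = 3443.5.
ε = (ΔQ/ΔP)(P̄/Q̄) = (1413/-14.58)(33.29/3443.5).

-0.94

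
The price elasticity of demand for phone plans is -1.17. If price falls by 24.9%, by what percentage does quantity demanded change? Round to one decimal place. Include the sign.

%ΔQ ≈ ε × %ΔP = (-1.17)(-24.9%) = 29.13%.

29.1%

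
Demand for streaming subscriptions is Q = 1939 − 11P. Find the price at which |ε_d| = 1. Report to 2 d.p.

For linear demand Q = a − bP, ε = −bP/(a − bP). |ε| = 1 when bP = a − bP, i.e. P = a/(2b).
P = 1939/(2·11) = 1939/22 = 88.1364.

88.14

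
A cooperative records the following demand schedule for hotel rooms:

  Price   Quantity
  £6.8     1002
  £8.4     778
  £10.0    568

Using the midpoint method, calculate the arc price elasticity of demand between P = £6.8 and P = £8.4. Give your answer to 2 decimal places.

At P = 6.8, Q = 1002; at P = 8.4, Q = 778.
ΔQ = -224, ΔP = 1.6. Midpoints: P̄ = 7.60, Q̄ = 890.0.
ε = (ΔQ/ΔP)(P̄/Q̄) = (-224/1.6)(7.60/890.0).

-1.20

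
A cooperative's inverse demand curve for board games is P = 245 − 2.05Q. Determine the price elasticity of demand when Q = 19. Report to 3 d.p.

At Q = 19, P = 245 − 2.05(19) = 206.05.
dP/dQ = −2.05, so dQ/dP = 1/(−2.05) = -0.488.
ε = (dQ/dP)(P/Q) = (-0.488)(206.05/19).

-5.290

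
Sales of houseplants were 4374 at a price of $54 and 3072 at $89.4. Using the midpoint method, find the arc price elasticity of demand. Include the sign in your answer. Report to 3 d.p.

-0.708

ΔQ = 3072 − 4374 = -1302; ΔP = 89.4 − 54 = 35.4.
Midpoints: P̄ = 71.70, Q̄ = 3723.0.
ε = (ΔQ/ΔP)(P̄/Q̄) = (-1302/35.4)(71.70/3723.0).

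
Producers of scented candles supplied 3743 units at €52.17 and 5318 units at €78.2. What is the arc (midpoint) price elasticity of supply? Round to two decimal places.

ΔQ = 5318 − 3743 = 1575; ΔP = 78.2 − 52.17 = 26.03.
Midpoints: P̄ = 65.19, Q̄ = 4530.5.
ε_s = (ΔQ/ΔP)(P̄/Q̄) = (1575/26.03)(65.19/4530.5).

0.87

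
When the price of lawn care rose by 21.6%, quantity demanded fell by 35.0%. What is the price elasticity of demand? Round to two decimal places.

-1.62

ε = %ΔQ / %ΔP = (-35.0)/(21.6) = -1.620.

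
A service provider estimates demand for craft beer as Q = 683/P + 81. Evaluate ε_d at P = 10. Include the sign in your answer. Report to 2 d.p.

-0.46

At P = 10, Q = 149.300.
dQ/dP = −683/P² = -6.830.
ε = (dQ/dP)(P/Q) = (-6.830)(10/149.300).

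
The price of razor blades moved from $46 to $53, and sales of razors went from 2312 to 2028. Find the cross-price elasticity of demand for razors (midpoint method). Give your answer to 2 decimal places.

-0.93

ΔQ_x = 2028 − 2312 = -284; ΔP_y = 53 − 46 = 7.
Midpoints: P̄_y = 49.50, Q̄_x = 2170.0.
ε_xy = (ΔQ_x/ΔP_y)(P̄_y/Q̄_x) = (-284/7)(49.50/2170.0).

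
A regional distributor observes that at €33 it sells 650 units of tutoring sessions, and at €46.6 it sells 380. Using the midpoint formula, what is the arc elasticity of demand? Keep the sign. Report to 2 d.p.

ΔQ = 380 − 650 = -270; ΔP = 46.6 − 33 = 13.6.
Midpoints: P̄ = 39.80, Q̄ = 515.0.
ε = (ΔQ/ΔP)(P̄/Q̄) = (-270/13.6)(39.80/515.0).

-1.53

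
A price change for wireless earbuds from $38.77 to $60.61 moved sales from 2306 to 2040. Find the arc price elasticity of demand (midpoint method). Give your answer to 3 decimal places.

-0.279

ΔQ = 2040 − 2306 = -266; ΔP = 60.61 − 38.77 = 21.84.
Midpoints: P̄ = 49.69, Q̄ = 2173.0.
ε = (ΔQ/ΔP)(P̄/Q̄) = (-266/21.84)(49.69/2173.0).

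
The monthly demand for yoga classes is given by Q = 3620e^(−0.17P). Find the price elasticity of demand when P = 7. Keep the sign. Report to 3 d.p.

At P = 7, Q = 1101.281.
dQ/dP = −0.17·3620e^(−0.17P) = −0.17Q = -187.218.
ε = (dQ/dP)(P/Q) = (-187.218)(7/1101.281).

-1.190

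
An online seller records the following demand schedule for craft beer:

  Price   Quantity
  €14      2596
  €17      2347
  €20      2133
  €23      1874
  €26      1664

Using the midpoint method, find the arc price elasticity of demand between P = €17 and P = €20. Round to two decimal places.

-0.59

At P = 17, Q = 2347; at P = 20, Q = 2133.
ΔQ = -214, ΔP = 3. Midpoints: P̄ = 18.50, Q̄ = 2240.0.
ε = (ΔQ/ΔP)(P̄/Q̄) = (-214/3)(18.50/2240.0).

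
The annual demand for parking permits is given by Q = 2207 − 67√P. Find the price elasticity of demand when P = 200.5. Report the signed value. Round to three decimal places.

At P = 200.5, Q = 1258.293.
dQ/dP = −67/(2√P) = -2.366.
ε = (dQ/dP)(P/Q) = (-2.366)(200.5/1258.293).
|ε| < 1, so demand is inelastic at this price.

-0.377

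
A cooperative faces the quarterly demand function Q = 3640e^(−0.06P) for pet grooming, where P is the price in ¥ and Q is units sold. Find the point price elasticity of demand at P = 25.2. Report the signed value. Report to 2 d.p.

At P = 25.2, Q = 802.506.
dQ/dP = −0.06·3640e^(−0.06P) = −0.06Q = -48.150.
ε = (dQ/dP)(P/Q) = (-48.150)(25.2/802.506).

-1.51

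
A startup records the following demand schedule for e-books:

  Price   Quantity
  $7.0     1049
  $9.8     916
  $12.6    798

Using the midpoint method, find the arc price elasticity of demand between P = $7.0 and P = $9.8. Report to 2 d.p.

-0.41

At P = 7.0, Q = 1049; at P = 9.8, Q = 916.
ΔQ = -133, ΔP = 2.8. Midpoints: P̄ = 8.40, Q̄ = 982.5.
ε = (ΔQ/ΔP)(P̄/Q̄) = (-133/2.8)(8.40/982.5).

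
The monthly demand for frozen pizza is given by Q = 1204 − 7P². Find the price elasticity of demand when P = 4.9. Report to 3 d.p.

At P = 4.9, Q = 1035.930.
dQ/dP = −14P = -68.600.
ε = (dQ/dP)(P/Q) = (-68.600)(4.9/1035.930).

-0.324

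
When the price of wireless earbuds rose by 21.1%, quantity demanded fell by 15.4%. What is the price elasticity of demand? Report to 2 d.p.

ε = %ΔQ / %ΔP = (-15.4)/(21.1) = -0.730.

-0.73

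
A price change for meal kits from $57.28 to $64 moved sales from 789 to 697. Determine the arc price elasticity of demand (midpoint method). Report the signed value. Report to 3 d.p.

-1.117

ΔQ = 697 − 789 = -92; ΔP = 64 − 57.28 = 6.72.
Midpoints: P̄ = 60.64, Q̄ = 743.0.
ε = (ΔQ/ΔP)(P̄/Q̄) = (-92/6.72)(60.64/743.0).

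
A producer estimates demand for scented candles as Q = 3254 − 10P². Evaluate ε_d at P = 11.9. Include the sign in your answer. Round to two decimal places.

-1.54

At P = 11.9, Q = 1837.900.
dQ/dP = −20P = -238.
ε = (dQ/dP)(P/Q) = (-238)(11.9/1837.900).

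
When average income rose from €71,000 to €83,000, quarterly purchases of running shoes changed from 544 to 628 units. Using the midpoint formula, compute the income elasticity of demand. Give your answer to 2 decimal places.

0.92

ΔQ = 84, ΔI = 12000. Midpoints: Ī = 77,000, Q̄ = 586.0.
ε_I = (ΔQ/ΔI)(Ī/Q̄) = (84/12000)(77000/586.0).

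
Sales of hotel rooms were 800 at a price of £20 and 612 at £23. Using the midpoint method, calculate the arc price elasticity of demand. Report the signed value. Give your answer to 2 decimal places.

-1.91

ΔQ = 612 − 800 = -188; ΔP = 23 − 20 = 3.
Midpoints: P̄ = 21.50, Q̄ = 706.0.
ε = (ΔQ/ΔP)(P̄/Q̄) = (-188/3)(21.50/706.0).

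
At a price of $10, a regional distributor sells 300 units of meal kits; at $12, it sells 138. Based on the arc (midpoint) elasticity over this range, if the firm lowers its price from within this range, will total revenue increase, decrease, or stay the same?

Arc ε = (-162/2)(11.00/219.0) ≈ -4.068.
|ε| = 4.07 > 1, so demand is elastic. A price cut therefore raises total revenue.

increase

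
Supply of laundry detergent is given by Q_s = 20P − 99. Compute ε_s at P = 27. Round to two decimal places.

1.22

At P = 27, Q_s = 441.
dQ_s/dP = 20.
ε_s = (dQ_s/dP)(P/Q_s) = (20)(27/441).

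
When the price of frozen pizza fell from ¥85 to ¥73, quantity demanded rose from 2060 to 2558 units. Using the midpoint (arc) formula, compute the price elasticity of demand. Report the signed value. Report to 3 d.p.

ΔQ = 2558 − 2060 = 498; ΔP = 73 − 85 = -12.
Midpoints: P̄ = 79.00, Q̄ = 2309.0.
ε = (ΔQ/ΔP)(P̄/Q̄) = (498/-12)(79.00/2309.0).

-1.420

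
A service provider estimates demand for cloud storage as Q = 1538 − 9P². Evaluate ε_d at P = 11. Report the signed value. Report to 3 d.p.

-4.851

At P = 11, Q = 449.
dQ/dP = −18P = -198.
ε = (dQ/dP)(P/Q) = (-198)(11/449).
|ε| > 1, so demand is elastic at this price.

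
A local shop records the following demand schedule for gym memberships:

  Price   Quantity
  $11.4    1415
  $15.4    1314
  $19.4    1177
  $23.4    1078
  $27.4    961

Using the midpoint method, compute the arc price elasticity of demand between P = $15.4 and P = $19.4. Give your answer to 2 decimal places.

-0.48

At P = 15.4, Q = 1314; at P = 19.4, Q = 1177.
ΔQ = -137, ΔP = 4.0. Midpoints: P̄ = 17.40, Q̄ = 1245.5.
ε = (ΔQ/ΔP)(P̄/Q̄) = (-137/4.0)(17.40/1245.5).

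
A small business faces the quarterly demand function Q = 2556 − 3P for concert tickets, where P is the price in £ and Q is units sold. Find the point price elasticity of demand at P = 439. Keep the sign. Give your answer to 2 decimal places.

-1.06

At P = 439, Q = 1239.
dQ/dP = −3.
ε = (dQ/dP)(P/Q) = (-3)(439/1239).
|ε| > 1, so demand is elastic at this price.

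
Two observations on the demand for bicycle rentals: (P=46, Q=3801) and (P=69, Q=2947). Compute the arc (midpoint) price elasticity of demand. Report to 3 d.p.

-0.633

ΔQ = 2947 − 3801 = -854; ΔP = 69 − 46 = 23.
Midpoints: P̄ = 57.50, Q̄ = 3374.0.
ε = (ΔQ/ΔP)(P̄/Q̄) = (-854/23)(57.50/3374.0).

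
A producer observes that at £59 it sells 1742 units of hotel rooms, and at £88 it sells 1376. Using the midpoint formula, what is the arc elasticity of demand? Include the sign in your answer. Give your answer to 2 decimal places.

-0.60

ΔQ = 1376 − 1742 = -366; ΔP = 88 − 59 = 29.
Midpoints: P̄ = 73.50, Q̄ = 1559.0.
ε = (ΔQ/ΔP)(P̄/Q̄) = (-366/29)(73.50/1559.0).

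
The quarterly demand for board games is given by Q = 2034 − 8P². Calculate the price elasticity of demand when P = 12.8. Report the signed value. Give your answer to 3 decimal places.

At P = 12.8, Q = 723.280.
dQ/dP = −16P = -204.800.
ε = (dQ/dP)(P/Q) = (-204.800)(12.8/723.280).
|ε| > 1, so demand is elastic at this price.

-3.624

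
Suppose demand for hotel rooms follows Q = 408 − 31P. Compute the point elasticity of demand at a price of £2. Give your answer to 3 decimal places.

At P = 2, Q = 346.
dQ/dP = −31.
ε = (dQ/dP)(P/Q) = (-31)(2/346).
|ε| < 1, so demand is inelastic at this price.

-0.179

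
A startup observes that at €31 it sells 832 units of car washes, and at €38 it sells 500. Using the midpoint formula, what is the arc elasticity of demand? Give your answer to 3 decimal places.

-2.457

ΔQ = 500 − 832 = -332; ΔP = 38 − 31 = 7.
Midpoints: P̄ = 34.50, Q̄ = 666.0.
ε = (ΔQ/ΔP)(P̄/Q̄) = (-332/7)(34.50/666.0).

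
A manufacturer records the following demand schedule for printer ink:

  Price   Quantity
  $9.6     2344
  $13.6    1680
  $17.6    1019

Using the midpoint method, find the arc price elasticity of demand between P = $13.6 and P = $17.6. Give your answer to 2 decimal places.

-1.91

At P = 13.6, Q = 1680; at P = 17.6, Q = 1019.
ΔQ = -661, ΔP = 4.0. Midpoints: P̄ = 15.60, Q̄ = 1349.5.
ε = (ΔQ/ΔP)(P̄/Q̄) = (-661/4.0)(15.60/1349.5).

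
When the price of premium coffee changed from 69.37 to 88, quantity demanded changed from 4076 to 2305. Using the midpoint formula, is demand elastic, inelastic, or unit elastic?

Arc ε ≈ -2.344.
|ε| = 2.34 > 1.

elastic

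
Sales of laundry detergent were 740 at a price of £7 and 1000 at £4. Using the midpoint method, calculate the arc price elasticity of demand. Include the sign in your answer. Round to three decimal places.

ΔQ = 1000 − 740 = 260; ΔP = 4 − 7 = -3.
Midpoints: P̄ = 5.50, Q̄ = 870.0.
ε = (ΔQ/ΔP)(P̄/Q̄) = (260/-3)(5.50/870.0).

-0.548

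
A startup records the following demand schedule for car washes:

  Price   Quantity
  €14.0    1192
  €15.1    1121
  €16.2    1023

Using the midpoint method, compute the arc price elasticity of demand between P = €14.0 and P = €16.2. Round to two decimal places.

At P = 14.0, Q = 1192; at P = 16.2, Q = 1023.
ΔQ = -169, ΔP = 2.2. Midpoints: P̄ = 15.10, Q̄ = 1107.5.
ε = (ΔQ/ΔP)(P̄/Q̄) = (-169/2.2)(15.10/1107.5).

-1.05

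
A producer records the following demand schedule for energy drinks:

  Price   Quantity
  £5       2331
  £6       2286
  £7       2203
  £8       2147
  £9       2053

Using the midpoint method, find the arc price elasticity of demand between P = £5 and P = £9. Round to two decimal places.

-0.22

At P = 5, Q = 2331; at P = 9, Q = 2053.
ΔQ = -278, ΔP = 4. Midpoints: P̄ = 7.00, Q̄ = 2192.0.
ε = (ΔQ/ΔP)(P̄/Q̄) = (-278/4)(7.00/2192.0).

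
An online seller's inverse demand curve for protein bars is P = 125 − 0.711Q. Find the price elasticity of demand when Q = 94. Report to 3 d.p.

-0.870

At Q = 94, P = 125 − 0.711(94) = 58.17.
dP/dQ = −0.711, so dQ/dP = 1/(−0.711) = -1.406.
ε = (dQ/dP)(P/Q) = (-1.406)(58.17/94).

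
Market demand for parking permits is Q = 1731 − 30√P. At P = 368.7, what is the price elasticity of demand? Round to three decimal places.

-0.249

At P = 368.7, Q = 1154.953.
dQ/dP = −30/(2√P) = -0.781.
ε = (dQ/dP)(P/Q) = (-0.781)(368.7/1154.953).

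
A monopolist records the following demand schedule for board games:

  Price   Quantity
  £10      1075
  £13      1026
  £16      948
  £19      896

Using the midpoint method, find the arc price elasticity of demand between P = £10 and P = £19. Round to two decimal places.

At P = 10, Q = 1075; at P = 19, Q = 896.
ΔQ = -179, ΔP = 9. Midpoints: P̄ = 14.50, Q̄ = 985.5.
ε = (ΔQ/ΔP)(P̄/Q̄) = (-179/9)(14.50/985.5).

-0.29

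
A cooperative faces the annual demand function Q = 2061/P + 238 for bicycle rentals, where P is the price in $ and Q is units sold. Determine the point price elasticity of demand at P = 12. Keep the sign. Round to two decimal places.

At P = 12, Q = 409.750.
dQ/dP = −2061/P² = -14.312.
ε = (dQ/dP)(P/Q) = (-14.312)(12/409.750).
|ε| < 1, so demand is inelastic at this price.

-0.42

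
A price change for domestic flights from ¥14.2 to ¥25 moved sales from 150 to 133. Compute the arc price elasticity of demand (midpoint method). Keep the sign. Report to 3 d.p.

-0.218

ΔQ = 133 − 150 = -17; ΔP = 25 − 14.2 = 10.8.
Midpoints: P̄ = 19.60, Q̄ = 141.5.
ε = (ΔQ/ΔP)(P̄/Q̄) = (-17/10.8)(19.60/141.5).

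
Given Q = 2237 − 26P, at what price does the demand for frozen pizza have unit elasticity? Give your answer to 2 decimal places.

43.02

For linear demand Q = a − bP, ε = −bP/(a − bP). |ε| = 1 when bP = a − bP, i.e. P = a/(2b).
P = 2237/(2·26) = 2237/52 = 43.0192.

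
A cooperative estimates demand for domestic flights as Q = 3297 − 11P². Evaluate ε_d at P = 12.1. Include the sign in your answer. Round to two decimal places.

-1.91

At P = 12.1, Q = 1686.490.
dQ/dP = −22P = -266.200.
ε = (dQ/dP)(P/Q) = (-266.200)(12.1/1686.490).
|ε| > 1, so demand is elastic at this price.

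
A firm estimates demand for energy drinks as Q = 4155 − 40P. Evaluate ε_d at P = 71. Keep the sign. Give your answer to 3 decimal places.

At P = 71, Q = 1315.
dQ/dP = −40.
ε = (dQ/dP)(P/Q) = (-40)(71/1315).

-2.160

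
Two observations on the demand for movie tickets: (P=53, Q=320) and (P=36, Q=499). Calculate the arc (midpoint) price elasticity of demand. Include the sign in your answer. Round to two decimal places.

ΔQ = 499 − 320 = 179; ΔP = 36 − 53 = -17.
Midpoints: P̄ = 44.50, Q̄ = 409.5.
ε = (ΔQ/ΔP)(P̄/Q̄) = (179/-17)(44.50/409.5).

-1.14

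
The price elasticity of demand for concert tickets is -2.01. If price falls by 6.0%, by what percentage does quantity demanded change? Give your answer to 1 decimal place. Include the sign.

%ΔQ ≈ ε × %ΔP = (-2.01)(-6.0%) = 12.06%.

12.1%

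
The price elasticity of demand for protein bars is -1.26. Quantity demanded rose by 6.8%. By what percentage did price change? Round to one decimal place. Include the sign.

%ΔP ≈ %ΔQ / ε = (6.8%)/(-1.26) = -5.40%.

-5.4%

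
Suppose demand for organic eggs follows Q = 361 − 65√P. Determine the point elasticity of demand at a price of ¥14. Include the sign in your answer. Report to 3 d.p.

At P = 14, Q = 117.792.
dQ/dP = −65/(2√P) = -8.686.
ε = (dQ/dP)(P/Q) = (-8.686)(14/117.792).

-1.032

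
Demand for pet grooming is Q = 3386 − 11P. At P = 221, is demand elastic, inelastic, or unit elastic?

Q = 955, dQ/dP = -11.
ε = (dQ/dP)(P/Q) ≈ -2.546.
|ε| = 2.55 > 1.

elastic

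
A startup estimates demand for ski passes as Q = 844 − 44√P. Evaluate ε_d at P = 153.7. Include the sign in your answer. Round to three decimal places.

At P = 153.7, Q = 298.506.
dQ/dP = −44/(2√P) = -1.775.
ε = (dQ/dP)(P/Q) = (-1.775)(153.7/298.506).

-0.914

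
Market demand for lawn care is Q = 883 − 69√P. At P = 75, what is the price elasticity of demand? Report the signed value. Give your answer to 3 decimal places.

At P = 75, Q = 285.442.
dQ/dP = −69/(2√P) = -3.984.
ε = (dQ/dP)(P/Q) = (-3.984)(75/285.442).

-1.047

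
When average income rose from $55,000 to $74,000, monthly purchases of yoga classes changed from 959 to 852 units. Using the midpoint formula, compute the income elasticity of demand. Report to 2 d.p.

-0.40

ΔQ = -107, ΔI = 19000. Midpoints: Ī = 64,500, Q̄ = 905.5.
ε_I = (ΔQ/ΔI)(Ī/Q̄) = (-107/19000)(64500/905.5).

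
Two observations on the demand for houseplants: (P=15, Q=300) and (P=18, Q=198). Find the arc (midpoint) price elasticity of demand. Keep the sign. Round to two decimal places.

-2.25

ΔQ = 198 − 300 = -102; ΔP = 18 − 15 = 3.
Midpoints: P̄ = 16.50, Q̄ = 249.0.
ε = (ΔQ/ΔP)(P̄/Q̄) = (-102/3)(16.50/249.0).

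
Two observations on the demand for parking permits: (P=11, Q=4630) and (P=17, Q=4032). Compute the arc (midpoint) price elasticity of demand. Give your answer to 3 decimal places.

-0.322

ΔQ = 4032 − 4630 = -598; ΔP = 17 − 11 = 6.
Midpoints: P̄ = 14.00, Q̄ = 4331.0.
ε = (ΔQ/ΔP)(P̄/Q̄) = (-598/6)(14.00/4331.0).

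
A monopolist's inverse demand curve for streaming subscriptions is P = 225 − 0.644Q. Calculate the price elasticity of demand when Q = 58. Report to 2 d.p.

At Q = 58, P = 225 − 0.644(58) = 187.65.
dP/dQ = −0.644, so dQ/dP = 1/(−0.644) = -1.553.
ε = (dQ/dP)(P/Q) = (-1.553)(187.65/58).

-5.02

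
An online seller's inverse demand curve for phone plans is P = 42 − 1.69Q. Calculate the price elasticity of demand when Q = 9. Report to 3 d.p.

-1.761

At Q = 9, P = 42 − 1.69(9) = 26.79.
dP/dQ = −1.69, so dQ/dP = 1/(−1.69) = -0.592.
ε = (dQ/dP)(P/Q) = (-0.592)(26.79/9).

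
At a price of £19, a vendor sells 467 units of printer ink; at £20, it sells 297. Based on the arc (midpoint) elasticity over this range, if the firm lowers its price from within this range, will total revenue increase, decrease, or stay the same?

Arc ε = (-170/1)(19.50/382.0) ≈ -8.678.
|ε| = 8.68 > 1, so demand is elastic. A price cut therefore raises total revenue.

increase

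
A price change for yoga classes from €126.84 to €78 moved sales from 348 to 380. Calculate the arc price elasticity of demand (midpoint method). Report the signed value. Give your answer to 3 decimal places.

-0.184

ΔQ = 380 − 348 = 32; ΔP = 78 − 126.84 = -48.84.
Midpoints: P̄ = 102.42, Q̄ = 364.0.
ε = (ΔQ/ΔP)(P̄/Q̄) = (32/-48.84)(102.42/364.0).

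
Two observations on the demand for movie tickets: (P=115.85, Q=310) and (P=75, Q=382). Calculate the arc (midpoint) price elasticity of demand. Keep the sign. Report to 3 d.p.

-0.486

ΔQ = 382 − 310 = 72; ΔP = 75 − 115.85 = -40.85.
Midpoints: P̄ = 95.42, Q̄ = 346.0.
ε = (ΔQ/ΔP)(P̄/Q̄) = (72/-40.85)(95.42/346.0).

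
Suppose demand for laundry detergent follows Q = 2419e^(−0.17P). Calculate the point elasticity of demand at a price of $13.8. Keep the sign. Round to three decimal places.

At P = 13.8, Q = 231.623.
dQ/dP = −0.17·2419e^(−0.17P) = −0.17Q = -39.376.
ε = (dQ/dP)(P/Q) = (-39.376)(13.8/231.623).
|ε| > 1, so demand is elastic at this price.

-2.346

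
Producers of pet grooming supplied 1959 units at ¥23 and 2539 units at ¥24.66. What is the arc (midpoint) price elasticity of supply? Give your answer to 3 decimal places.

3.702

ΔQ = 2539 − 1959 = 580; ΔP = 24.66 − 23 = 1.66.
Midpoints: P̄ = 23.83, Q̄ = 2249.0.
ε_s = (ΔQ/ΔP)(P̄/Q̄) = (580/1.66)(23.83/2249.0).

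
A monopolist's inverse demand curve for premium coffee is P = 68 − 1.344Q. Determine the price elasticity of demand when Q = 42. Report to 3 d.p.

At Q = 42, P = 68 − 1.344(42) = 11.55.
dP/dQ = −1.344, so dQ/dP = 1/(−1.344) = -0.744.
ε = (dQ/dP)(P/Q) = (-0.744)(11.55/42).

-0.205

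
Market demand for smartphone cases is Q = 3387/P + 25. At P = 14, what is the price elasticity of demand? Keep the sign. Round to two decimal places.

-0.91

At P = 14, Q = 266.929.
dQ/dP = −3387/P² = -17.281.
ε = (dQ/dP)(P/Q) = (-17.281)(14/266.929).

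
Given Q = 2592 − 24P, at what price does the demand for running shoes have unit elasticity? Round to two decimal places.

54.00

For linear demand Q = a − bP, ε = −bP/(a − bP). |ε| = 1 when bP = a − bP, i.e. P = a/(2b).
P = 2592/(2·24) = 2592/48 = 54.0000.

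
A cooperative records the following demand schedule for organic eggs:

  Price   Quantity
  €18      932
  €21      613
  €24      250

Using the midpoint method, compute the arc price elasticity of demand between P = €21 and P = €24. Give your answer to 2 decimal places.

At P = 21, Q = 613; at P = 24, Q = 250.
ΔQ = -363, ΔP = 3. Midpoints: P̄ = 22.50, Q̄ = 431.5.
ε = (ΔQ/ΔP)(P̄/Q̄) = (-363/3)(22.50/431.5).

-6.31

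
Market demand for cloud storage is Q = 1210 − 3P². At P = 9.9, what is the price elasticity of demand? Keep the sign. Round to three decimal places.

At P = 9.9, Q = 915.970.
dQ/dP = −6P = -59.400.
ε = (dQ/dP)(P/Q) = (-59.400)(9.9/915.970).
|ε| < 1, so demand is inelastic at this price.

-0.642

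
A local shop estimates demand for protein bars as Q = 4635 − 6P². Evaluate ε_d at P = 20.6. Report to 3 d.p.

At P = 20.6, Q = 2088.840.
dQ/dP = −12P = -247.200.
ε = (dQ/dP)(P/Q) = (-247.200)(20.6/2088.840).
|ε| > 1, so demand is elastic at this price.

-2.438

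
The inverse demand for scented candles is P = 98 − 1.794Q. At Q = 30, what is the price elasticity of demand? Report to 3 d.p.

At Q = 30, P = 98 − 1.794(30) = 44.18.
dP/dQ = −1.794, so dQ/dP = 1/(−1.794) = -0.557.
ε = (dQ/dP)(P/Q) = (-0.557)(44.18/30).

-0.821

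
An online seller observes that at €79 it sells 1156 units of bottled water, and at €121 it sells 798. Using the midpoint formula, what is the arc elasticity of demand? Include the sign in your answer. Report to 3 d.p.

ΔQ = 798 − 1156 = -358; ΔP = 121 − 79 = 42.
Midpoints: P̄ = 100.00, Q̄ = 977.0.
ε = (ΔQ/ΔP)(P̄/Q̄) = (-358/42)(100.00/977.0).

-0.872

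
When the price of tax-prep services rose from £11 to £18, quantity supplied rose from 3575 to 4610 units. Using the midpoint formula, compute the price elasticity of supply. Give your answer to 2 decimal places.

ΔQ = 4610 − 3575 = 1035; ΔP = 18 − 11 = 7.
Midpoints: P̄ = 14.50, Q̄ = 4092.5.
ε_s = (ΔQ/ΔP)(P̄/Q̄) = (1035/7)(14.50/4092.5).

0.52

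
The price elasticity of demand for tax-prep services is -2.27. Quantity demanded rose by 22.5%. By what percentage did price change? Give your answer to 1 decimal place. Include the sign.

-9.9%

%ΔP ≈ %ΔQ / ε = (22.5%)/(-2.27) = -9.91%.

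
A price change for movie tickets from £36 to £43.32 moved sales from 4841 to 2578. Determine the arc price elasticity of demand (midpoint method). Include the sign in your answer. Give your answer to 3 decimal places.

-3.305

ΔQ = 2578 − 4841 = -2263; ΔP = 43.32 − 36 = 7.32.
Midpoints: P̄ = 39.66, Q̄ = 3709.5.
ε = (ΔQ/ΔP)(P̄/Q̄) = (-2263/7.32)(39.66/3709.5).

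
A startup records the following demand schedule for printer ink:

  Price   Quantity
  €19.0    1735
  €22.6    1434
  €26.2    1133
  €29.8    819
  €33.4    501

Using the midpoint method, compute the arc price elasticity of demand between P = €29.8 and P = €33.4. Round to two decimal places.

-4.23

At P = 29.8, Q = 819; at P = 33.4, Q = 501.
ΔQ = -318, ΔP = 3.6. Midpoints: P̄ = 31.60, Q̄ = 660.0.
ε = (ΔQ/ΔP)(P̄/Q̄) = (-318/3.6)(31.60/660.0).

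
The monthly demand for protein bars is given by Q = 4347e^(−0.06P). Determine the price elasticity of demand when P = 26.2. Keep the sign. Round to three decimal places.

-1.572

At P = 26.2, Q = 902.565.
dQ/dP = −0.06·4347e^(−0.06P) = −0.06Q = -54.154.
ε = (dQ/dP)(P/Q) = (-54.154)(26.2/902.565).
|ε| > 1, so demand is elastic at this price.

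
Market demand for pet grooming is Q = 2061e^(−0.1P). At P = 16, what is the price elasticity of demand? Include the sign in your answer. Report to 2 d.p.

At P = 16, Q = 416.109.
dQ/dP = −0.1·2061e^(−0.1P) = −0.1Q = -41.611.
ε = (dQ/dP)(P/Q) = (-41.611)(16/416.109).
|ε| > 1, so demand is elastic at this price.

-1.60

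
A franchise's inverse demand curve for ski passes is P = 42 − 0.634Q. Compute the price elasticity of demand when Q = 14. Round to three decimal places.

At Q = 14, P = 42 − 0.634(14) = 33.12.
dP/dQ = −0.634, so dQ/dP = 1/(−0.634) = -1.577.
ε = (dQ/dP)(P/Q) = (-1.577)(33.12/14).

-3.732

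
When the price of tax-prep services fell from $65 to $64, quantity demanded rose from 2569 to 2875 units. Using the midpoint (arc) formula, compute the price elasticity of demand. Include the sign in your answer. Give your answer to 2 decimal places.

ΔQ = 2875 − 2569 = 306; ΔP = 64 − 65 = -1.
Midpoints: P̄ = 64.50, Q̄ = 2722.0.
ε = (ΔQ/ΔP)(P̄/Q̄) = (306/-1)(64.50/2722.0).

-7.25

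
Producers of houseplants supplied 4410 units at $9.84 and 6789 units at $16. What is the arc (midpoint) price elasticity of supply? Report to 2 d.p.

0.89

ΔQ = 6789 − 4410 = 2379; ΔP = 16 − 9.84 = 6.16.
Midpoints: P̄ = 12.92, Q̄ = 5599.5.
ε_s = (ΔQ/ΔP)(P̄/Q̄) = (2379/6.16)(12.92/5599.5).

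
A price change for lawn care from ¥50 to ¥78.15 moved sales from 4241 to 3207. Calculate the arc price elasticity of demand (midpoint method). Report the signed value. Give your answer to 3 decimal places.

-0.632

ΔQ = 3207 − 4241 = -1034; ΔP = 78.15 − 50 = 28.15.
Midpoints: P̄ = 64.08, Q̄ = 3724.0.
ε = (ΔQ/ΔP)(P̄/Q̄) = (-1034/28.15)(64.08/3724.0).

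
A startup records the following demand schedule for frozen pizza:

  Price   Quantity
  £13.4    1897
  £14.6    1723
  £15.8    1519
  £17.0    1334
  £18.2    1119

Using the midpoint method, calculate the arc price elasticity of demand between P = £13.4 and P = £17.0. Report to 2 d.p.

At P = 13.4, Q = 1897; at P = 17.0, Q = 1334.
ΔQ = -563, ΔP = 3.6. Midpoints: P̄ = 15.20, Q̄ = 1615.5.
ε = (ΔQ/ΔP)(P̄/Q̄) = (-563/3.6)(15.20/1615.5).

-1.47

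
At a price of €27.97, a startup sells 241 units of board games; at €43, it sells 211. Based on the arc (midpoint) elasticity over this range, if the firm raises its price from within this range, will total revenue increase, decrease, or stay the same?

Arc ε = (-30/15.03)(35.48/226.0) ≈ -0.313.
|ε| = 0.31 < 1, so demand is inelastic. A price rise therefore raises total revenue.

increase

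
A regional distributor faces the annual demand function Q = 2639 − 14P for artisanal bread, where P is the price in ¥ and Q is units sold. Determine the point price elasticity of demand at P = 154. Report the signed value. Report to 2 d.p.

At P = 154, Q = 483.
dQ/dP = −14.
ε = (dQ/dP)(P/Q) = (-14)(154/483).
|ε| > 1, so demand is elastic at this price.

-4.46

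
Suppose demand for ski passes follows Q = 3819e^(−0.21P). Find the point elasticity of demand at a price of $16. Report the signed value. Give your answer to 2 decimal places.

-3.36

At P = 16, Q = 132.654.
dQ/dP = −0.21·3819e^(−0.21P) = −0.21Q = -27.857.
ε = (dQ/dP)(P/Q) = (-27.857)(16/132.654).
|ε| > 1, so demand is elastic at this price.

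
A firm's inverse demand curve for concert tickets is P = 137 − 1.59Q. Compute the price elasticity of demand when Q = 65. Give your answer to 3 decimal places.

-0.326

At Q = 65, P = 137 − 1.59(65) = 33.65.
dP/dQ = −1.59, so dQ/dP = 1/(−1.59) = -0.629.
ε = (dQ/dP)(P/Q) = (-0.629)(33.65/65).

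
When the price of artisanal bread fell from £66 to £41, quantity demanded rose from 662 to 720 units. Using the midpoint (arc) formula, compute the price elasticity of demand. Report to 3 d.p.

-0.180

ΔQ = 720 − 662 = 58; ΔP = 41 − 66 = -25.
Midpoints: P̄ = 53.50, Q̄ = 691.0.
ε = (ΔQ/ΔP)(P̄/Q̄) = (58/-25)(53.50/691.0).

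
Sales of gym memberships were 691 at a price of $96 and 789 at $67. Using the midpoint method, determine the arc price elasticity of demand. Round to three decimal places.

-0.372

ΔQ = 789 − 691 = 98; ΔP = 67 − 96 = -29.
Midpoints: P̄ = 81.50, Q̄ = 740.0.
ε = (ΔQ/ΔP)(P̄/Q̄) = (98/-29)(81.50/740.0).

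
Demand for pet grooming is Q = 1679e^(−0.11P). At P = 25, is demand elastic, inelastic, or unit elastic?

Q = 107.335, dQ/dP = -11.807.
ε = (dQ/dP)(P/Q) ≈ -2.750.
|ε| = 2.75 > 1.

elastic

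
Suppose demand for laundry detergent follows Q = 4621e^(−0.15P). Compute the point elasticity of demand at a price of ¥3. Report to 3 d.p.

At P = 3, Q = 2946.480.
dQ/dP = −0.15·4621e^(−0.15P) = −0.15Q = -441.972.
ε = (dQ/dP)(P/Q) = (-441.972)(3/2946.480).
|ε| < 1, so demand is inelastic at this price.

-0.450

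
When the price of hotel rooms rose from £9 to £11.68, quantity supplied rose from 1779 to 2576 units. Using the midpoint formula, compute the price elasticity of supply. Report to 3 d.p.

ΔQ = 2576 − 1779 = 797; ΔP = 11.68 − 9 = 2.68.
Midpoints: P̄ = 10.34, Q̄ = 2177.5.
ε_s = (ΔQ/ΔP)(P̄/Q̄) = (797/2.68)(10.34/2177.5).

1.412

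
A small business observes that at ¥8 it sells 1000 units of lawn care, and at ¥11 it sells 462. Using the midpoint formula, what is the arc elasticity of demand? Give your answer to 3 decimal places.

-2.331

ΔQ = 462 − 1000 = -538; ΔP = 11 − 8 = 3.
Midpoints: P̄ = 9.50, Q̄ = 731.0.
ε = (ΔQ/ΔP)(P̄/Q̄) = (-538/3)(9.50/731.0).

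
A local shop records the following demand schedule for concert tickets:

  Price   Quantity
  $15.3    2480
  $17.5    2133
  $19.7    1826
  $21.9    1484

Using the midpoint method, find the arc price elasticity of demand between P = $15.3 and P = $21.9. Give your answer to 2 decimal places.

-1.42

At P = 15.3, Q = 2480; at P = 21.9, Q = 1484.
ΔQ = -996, ΔP = 6.6. Midpoints: P̄ = 18.60, Q̄ = 1982.0.
ε = (ΔQ/ΔP)(P̄/Q̄) = (-996/6.6)(18.60/1982.0).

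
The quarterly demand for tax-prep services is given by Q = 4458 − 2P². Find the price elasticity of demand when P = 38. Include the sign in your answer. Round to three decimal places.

At P = 38, Q = 1570.
dQ/dP = −4P = -152.
ε = (dQ/dP)(P/Q) = (-152)(38/1570).

-3.679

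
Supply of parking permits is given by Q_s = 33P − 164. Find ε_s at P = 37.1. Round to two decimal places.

At P = 37.1, Q_s = 1060.30.
dQ_s/dP = 33.
ε_s = (dQ_s/dP)(P/Q_s) = (33)(37.1/1060.30).

1.15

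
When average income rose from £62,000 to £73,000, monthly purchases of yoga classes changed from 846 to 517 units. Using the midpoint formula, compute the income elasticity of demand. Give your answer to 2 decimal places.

-2.96

ΔQ = -329, ΔI = 11000. Midpoints: Ī = 67,500, Q̄ = 681.5.
ε_I = (ΔQ/ΔI)(Ī/Q̄) = (-329/11000)(67500/681.5).
ε_I < 0, so the good is inferior.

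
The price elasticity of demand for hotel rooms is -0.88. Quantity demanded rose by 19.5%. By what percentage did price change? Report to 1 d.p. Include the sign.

%ΔP ≈ %ΔQ / ε = (19.5%)/(-0.88) = -22.16%.

-22.2%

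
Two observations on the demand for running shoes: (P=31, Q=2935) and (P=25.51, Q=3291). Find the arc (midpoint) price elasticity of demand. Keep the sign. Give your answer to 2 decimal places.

-0.59

ΔQ = 3291 − 2935 = 356; ΔP = 25.51 − 31 = -5.49.
Midpoints: P̄ = 28.26, Q̄ = 3113.0.
ε = (ΔQ/ΔP)(P̄/Q̄) = (356/-5.49)(28.26/3113.0).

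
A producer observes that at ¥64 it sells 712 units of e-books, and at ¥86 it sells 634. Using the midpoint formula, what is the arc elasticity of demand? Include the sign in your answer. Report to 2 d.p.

-0.40

ΔQ = 634 − 712 = -78; ΔP = 86 − 64 = 22.
Midpoints: P̄ = 75.00, Q̄ = 673.0.
ε = (ΔQ/ΔP)(P̄/Q̄) = (-78/22)(75.00/673.0).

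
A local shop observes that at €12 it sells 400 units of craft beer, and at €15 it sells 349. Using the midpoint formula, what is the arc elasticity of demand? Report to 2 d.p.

-0.61

ΔQ = 349 − 400 = -51; ΔP = 15 − 12 = 3.
Midpoints: P̄ = 13.50, Q̄ = 374.5.
ε = (ΔQ/ΔP)(P̄/Q̄) = (-51/3)(13.50/374.5).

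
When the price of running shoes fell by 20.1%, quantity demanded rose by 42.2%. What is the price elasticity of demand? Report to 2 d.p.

ε = %ΔQ / %ΔP = (42.2)/(-20.1) = -2.100.

-2.10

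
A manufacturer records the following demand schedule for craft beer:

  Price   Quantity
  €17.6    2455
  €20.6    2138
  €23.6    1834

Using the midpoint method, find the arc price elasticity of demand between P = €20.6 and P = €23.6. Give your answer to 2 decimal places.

At P = 20.6, Q = 2138; at P = 23.6, Q = 1834.
ΔQ = -304, ΔP = 3.0. Midpoints: P̄ = 22.10, Q̄ = 1986.0.
ε = (ΔQ/ΔP)(P̄/Q̄) = (-304/3.0)(22.10/1986.0).

-1.13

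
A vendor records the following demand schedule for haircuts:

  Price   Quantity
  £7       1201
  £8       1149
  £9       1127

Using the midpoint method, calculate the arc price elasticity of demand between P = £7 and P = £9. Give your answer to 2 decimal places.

At P = 7, Q = 1201; at P = 9, Q = 1127.
ΔQ = -74, ΔP = 2. Midpoints: P̄ = 8.00, Q̄ = 1164.0.
ε = (ΔQ/ΔP)(P̄/Q̄) = (-74/2)(8.00/1164.0).

-0.25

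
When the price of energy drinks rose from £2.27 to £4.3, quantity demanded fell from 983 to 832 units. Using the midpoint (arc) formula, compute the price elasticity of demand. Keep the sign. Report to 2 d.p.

ΔQ = 832 − 983 = -151; ΔP = 4.3 − 2.27 = 2.03.
Midpoints: P̄ = 3.29, Q̄ = 907.5.
ε = (ΔQ/ΔP)(P̄/Q̄) = (-151/2.03)(3.29/907.5).

-0.27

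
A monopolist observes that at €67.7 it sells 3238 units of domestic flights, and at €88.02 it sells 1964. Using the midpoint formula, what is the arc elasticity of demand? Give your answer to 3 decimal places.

-1.877

ΔQ = 1964 − 3238 = -1274; ΔP = 88.02 − 67.7 = 20.32.
Midpoints: P̄ = 77.86, Q̄ = 2601.0.
ε = (ΔQ/ΔP)(P̄/Q̄) = (-1274/20.32)(77.86/2601.0).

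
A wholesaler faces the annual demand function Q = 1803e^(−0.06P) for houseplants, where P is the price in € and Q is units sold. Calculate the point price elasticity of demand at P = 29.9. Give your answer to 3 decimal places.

At P = 29.9, Q = 299.827.
dQ/dP = −0.06·1803e^(−0.06P) = −0.06Q = -17.990.
ε = (dQ/dP)(P/Q) = (-17.990)(29.9/299.827).
|ε| > 1, so demand is elastic at this price.

-1.794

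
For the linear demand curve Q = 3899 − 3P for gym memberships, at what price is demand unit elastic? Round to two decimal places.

For linear demand Q = a − bP, ε = −bP/(a − bP). |ε| = 1 when bP = a − bP, i.e. P = a/(2b).
P = 3899/(2·3) = 3899/6 = 649.8333.

649.83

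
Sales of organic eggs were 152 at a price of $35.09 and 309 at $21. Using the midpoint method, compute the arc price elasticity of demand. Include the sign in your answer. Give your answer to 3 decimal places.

-1.356

ΔQ = 309 − 152 = 157; ΔP = 21 − 35.09 = -14.09.
Midpoints: P̄ = 28.05, Q̄ = 230.5.
ε = (ΔQ/ΔP)(P̄/Q̄) = (157/-14.09)(28.05/230.5).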